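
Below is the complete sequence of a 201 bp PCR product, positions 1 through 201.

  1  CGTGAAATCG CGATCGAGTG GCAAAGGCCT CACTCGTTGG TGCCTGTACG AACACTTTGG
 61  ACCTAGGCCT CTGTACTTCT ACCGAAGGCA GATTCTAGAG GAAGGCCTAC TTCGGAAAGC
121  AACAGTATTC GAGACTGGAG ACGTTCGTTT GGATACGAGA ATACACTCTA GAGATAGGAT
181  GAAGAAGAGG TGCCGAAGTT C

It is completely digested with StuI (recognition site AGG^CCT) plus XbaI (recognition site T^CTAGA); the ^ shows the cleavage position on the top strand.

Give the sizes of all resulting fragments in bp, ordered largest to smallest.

StuI sites (AGGCCT) start at positions 25, 65, 103.
StuI cuts after base 3 of each site, so after positions 27, 67, 105.
XbaI sites (TCTAGA) start at positions 94, 167.
XbaI cuts after the first base of each site, so after positions 94, 167.
Combined cut positions: 27, 67, 94, 105, 167.
Linear molecule, 5 cuts → 6 fragments:
  1–27 → 27 bp
  28–67 → 40 bp
  68–94 → 27 bp
  95–105 → 11 bp
  106–167 → 62 bp
  168–201 → 34 bp
Sorted largest to smallest: 62, 40, 34, 27, 27, 11 bp.

62, 40, 34, 27, 27, 11 bp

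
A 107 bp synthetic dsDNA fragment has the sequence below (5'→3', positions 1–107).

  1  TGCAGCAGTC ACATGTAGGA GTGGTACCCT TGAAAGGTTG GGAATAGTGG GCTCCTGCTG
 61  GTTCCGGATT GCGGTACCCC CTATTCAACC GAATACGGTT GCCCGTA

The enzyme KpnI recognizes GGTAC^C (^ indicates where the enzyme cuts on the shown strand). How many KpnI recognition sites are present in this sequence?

GGTACC occurs starting at positions 23, 73.
KpnI cuts at 2 sites.

2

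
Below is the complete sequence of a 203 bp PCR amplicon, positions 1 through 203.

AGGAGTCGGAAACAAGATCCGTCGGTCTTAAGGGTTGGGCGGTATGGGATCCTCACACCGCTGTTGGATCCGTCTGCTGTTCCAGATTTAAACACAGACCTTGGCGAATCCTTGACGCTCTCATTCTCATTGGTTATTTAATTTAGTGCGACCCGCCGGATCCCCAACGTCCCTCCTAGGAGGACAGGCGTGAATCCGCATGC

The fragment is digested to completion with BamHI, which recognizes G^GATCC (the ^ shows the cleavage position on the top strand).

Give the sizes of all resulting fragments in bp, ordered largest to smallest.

92, 47, 45, 19 bp

BamHI sites (GGATCC) start at positions 47, 66, 158.
BamHI cuts after the first base of each site, so after positions 47, 66, 158.
Linear molecule, 3 cuts → 4 fragments:
  1–47 → 47 bp
  48–66 → 19 bp
  67–158 → 92 bp
  159–203 → 45 bp
Sorted largest to smallest: 92, 47, 45, 19 bp.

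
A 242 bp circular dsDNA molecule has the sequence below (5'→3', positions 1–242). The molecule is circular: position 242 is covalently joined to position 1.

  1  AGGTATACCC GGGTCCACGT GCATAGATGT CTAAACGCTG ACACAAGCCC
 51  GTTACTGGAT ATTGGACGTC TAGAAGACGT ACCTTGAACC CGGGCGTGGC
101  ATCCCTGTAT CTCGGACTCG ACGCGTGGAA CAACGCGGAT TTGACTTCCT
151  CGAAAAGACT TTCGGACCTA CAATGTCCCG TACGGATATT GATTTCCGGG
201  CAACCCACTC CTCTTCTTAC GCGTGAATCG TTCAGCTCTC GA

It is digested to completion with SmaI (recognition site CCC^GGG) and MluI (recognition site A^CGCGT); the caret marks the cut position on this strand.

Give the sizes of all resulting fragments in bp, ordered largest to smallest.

SmaI sites (CCCGGG) start at positions 8, 89.
SmaI cuts after base 3 of each site, so after positions 10, 91.
MluI sites (ACGCGT) start at positions 121, 219.
MluI cuts after the first base of each site, so after positions 121, 219.
Combined cut positions: 10, 91, 121, 219.
Circular molecule, 4 cuts → 4 fragments:
  11–91 → 81 bp
  92–121 → 30 bp
  122–219 → 98 bp
  220–242 then 1–10 → 23 + 10 = 33 bp
Sorted largest to smallest: 98, 81, 33, 30 bp.

98, 81, 33, 30 bp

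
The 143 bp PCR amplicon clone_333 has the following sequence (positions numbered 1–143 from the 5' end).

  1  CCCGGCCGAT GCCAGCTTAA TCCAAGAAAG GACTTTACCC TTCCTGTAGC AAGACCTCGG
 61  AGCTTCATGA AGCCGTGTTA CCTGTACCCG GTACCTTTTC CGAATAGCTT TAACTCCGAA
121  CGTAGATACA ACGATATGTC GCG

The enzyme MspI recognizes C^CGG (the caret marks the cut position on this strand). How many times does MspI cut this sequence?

2

CCGG occurs starting at positions 2, 88.
MspI cuts at 2 sites.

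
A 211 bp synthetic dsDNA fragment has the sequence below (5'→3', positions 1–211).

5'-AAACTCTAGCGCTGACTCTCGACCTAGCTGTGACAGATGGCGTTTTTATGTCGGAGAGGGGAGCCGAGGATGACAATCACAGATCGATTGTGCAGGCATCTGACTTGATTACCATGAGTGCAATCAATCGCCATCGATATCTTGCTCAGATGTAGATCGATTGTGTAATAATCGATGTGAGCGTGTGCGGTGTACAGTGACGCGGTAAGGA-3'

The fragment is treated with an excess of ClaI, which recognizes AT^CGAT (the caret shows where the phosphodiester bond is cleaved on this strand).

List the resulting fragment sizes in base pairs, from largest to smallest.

84, 50, 39, 23, 15 bp

ClaI sites (ATCGAT) start at positions 83, 133, 156, 171.
ClaI cuts after base 2 of each site, so after positions 84, 134, 157, 172.
Linear molecule, 4 cuts → 5 fragments:
  1–84 → 84 bp
  85–134 → 50 bp
  135–157 → 23 bp
  158–172 → 15 bp
  173–211 → 39 bp
Sorted largest to smallest: 84, 50, 39, 23, 15 bp.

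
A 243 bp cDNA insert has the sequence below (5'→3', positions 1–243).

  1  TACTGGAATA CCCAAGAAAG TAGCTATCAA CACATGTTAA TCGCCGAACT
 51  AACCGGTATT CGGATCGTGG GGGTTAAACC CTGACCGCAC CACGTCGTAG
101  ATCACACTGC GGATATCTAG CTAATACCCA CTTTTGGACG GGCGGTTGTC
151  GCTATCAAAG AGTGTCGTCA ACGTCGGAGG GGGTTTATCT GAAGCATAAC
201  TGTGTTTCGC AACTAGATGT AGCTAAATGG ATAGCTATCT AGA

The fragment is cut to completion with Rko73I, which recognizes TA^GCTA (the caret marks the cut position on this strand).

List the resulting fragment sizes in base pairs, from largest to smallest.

Rko73I sites (TAGCTA) start at positions 21, 118, 220, 232.
Rko73I cuts after base 2 of each site, so after positions 22, 119, 221, 233.
Linear molecule, 4 cuts → 5 fragments:
  1–22 → 22 bp
  23–119 → 97 bp
  120–221 → 102 bp
  222–233 → 12 bp
  234–243 → 10 bp
Sorted largest to smallest: 102, 97, 22, 12, 10 bp.

102, 97, 22, 12, 10 bp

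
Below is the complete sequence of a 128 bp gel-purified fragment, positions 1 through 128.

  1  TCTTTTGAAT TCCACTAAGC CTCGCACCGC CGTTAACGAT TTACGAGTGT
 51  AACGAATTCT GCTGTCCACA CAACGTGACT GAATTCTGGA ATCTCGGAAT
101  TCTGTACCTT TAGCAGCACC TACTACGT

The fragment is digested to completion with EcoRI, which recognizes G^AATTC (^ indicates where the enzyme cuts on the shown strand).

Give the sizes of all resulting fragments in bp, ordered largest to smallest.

EcoRI sites (GAATTC) start at positions 7, 54, 81, 97.
EcoRI cuts after the first base of each site, so after positions 7, 54, 81, 97.
Linear molecule, 4 cuts → 5 fragments:
  1–7 → 7 bp
  8–54 → 47 bp
  55–81 → 27 bp
  82–97 → 16 bp
  98–128 → 31 bp
Sorted largest to smallest: 47, 31, 27, 16, 7 bp.

47, 31, 27, 16, 7 bp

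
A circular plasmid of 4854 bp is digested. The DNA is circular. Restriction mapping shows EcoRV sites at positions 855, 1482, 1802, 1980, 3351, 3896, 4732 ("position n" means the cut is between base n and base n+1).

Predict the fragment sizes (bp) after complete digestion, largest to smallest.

1371, 977, 836, 627, 545, 320, 178 bp

Circular molecule, 7 cuts → 7 fragments:
  1482 − 855 = 627 bp
  1802 − 1482 = 320 bp
  1980 − 1802 = 178 bp
  3351 − 1980 = 1371 bp
  3896 − 3351 = 545 bp
  4732 − 3896 = 836 bp
  wrap: 4854 − 4732 + 855 = 977 bp
Sorted largest to smallest: 1371, 977, 836, 627, 545, 320, 178 bp.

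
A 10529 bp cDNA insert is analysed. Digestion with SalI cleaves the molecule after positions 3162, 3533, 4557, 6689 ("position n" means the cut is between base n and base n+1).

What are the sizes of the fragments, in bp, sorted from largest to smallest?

3840, 3162, 2132, 1024, 371 bp

Linear molecule, 4 cuts → 5 fragments:
  3162 − 0 = 3162 bp
  3533 − 3162 = 371 bp
  4557 − 3533 = 1024 bp
  6689 − 4557 = 2132 bp
  10529 − 6689 = 3840 bp
Sorted largest to smallest: 3840, 3162, 2132, 1024, 371 bp.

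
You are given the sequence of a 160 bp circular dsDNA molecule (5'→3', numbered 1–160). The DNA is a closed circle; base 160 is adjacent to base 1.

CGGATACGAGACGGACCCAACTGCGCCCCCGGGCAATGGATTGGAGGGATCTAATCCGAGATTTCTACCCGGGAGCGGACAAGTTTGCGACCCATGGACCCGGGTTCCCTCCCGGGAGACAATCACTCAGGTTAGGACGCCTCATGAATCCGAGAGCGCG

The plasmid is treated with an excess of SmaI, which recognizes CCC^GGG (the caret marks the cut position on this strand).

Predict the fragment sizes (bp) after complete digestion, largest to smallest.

SmaI sites (CCCGGG) start at positions 28, 68, 99, 111.
SmaI cuts after base 3 of each site, so after positions 30, 70, 101, 113.
Circular molecule, 4 cuts → 4 fragments:
  31–70 → 40 bp
  71–101 → 31 bp
  102–113 → 12 bp
  114–160 then 1–30 → 47 + 30 = 77 bp
Sorted largest to smallest: 77, 40, 31, 12 bp.

77, 40, 31, 12 bp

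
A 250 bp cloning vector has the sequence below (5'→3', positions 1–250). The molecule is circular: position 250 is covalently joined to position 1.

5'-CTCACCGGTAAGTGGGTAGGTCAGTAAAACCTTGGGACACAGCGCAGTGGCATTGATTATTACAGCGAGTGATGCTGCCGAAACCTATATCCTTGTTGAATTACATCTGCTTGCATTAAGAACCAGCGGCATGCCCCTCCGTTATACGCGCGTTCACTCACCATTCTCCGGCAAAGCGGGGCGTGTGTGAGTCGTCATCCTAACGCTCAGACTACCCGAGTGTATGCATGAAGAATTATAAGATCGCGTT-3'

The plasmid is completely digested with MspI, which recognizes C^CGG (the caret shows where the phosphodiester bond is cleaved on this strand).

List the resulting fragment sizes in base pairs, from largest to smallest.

MspI sites (CCGG) start at positions 5, 168.
MspI cuts after the first base of each site, so after positions 5, 168.
Circular molecule, 2 cuts → 2 fragments:
  6–168 → 163 bp
  169–250 then 1–5 → 82 + 5 = 87 bp
Sorted largest to smallest: 163, 87 bp.

163, 87 bp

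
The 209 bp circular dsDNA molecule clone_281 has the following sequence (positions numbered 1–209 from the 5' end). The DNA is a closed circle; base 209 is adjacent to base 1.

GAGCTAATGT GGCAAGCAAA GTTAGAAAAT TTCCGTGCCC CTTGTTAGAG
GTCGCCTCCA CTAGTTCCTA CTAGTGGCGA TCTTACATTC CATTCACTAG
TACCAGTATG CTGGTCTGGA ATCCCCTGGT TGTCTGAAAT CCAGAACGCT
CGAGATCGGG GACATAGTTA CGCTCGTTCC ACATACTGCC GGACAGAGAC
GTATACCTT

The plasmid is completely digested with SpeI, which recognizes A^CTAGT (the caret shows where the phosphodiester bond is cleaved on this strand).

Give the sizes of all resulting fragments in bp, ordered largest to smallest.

SpeI sites (ACTAGT) start at positions 60, 70, 96.
SpeI cuts after the first base of each site, so after positions 60, 70, 96.
Circular molecule, 3 cuts → 3 fragments:
  61–70 → 10 bp
  71–96 → 26 bp
  97–209 then 1–60 → 113 + 60 = 173 bp
Sorted largest to smallest: 173, 26, 10 bp.

173, 26, 10 bp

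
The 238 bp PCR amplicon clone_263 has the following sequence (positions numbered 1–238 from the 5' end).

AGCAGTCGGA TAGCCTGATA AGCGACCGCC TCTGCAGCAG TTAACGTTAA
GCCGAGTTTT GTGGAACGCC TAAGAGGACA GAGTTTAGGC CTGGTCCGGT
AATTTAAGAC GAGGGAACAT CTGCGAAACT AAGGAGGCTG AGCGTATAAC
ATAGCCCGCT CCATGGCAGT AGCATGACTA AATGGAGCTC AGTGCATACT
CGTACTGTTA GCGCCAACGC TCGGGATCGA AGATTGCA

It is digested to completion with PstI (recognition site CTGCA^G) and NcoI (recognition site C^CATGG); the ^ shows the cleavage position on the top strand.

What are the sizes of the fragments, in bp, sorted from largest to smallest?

125, 77, 36 bp

The PstI site (CTGCAG) starts at position 32.
PstI cuts after base 5 of each site (before the last base), so after position 36.
The NcoI site (CCATGG) starts at position 161.
NcoI cuts after the first base of each site, so after position 161.
Combined cut positions: 36, 161.
Linear molecule, 2 cuts → 3 fragments:
  1–36 → 36 bp
  37–161 → 125 bp
  162–238 → 77 bp
Sorted largest to smallest: 125, 77, 36 bp.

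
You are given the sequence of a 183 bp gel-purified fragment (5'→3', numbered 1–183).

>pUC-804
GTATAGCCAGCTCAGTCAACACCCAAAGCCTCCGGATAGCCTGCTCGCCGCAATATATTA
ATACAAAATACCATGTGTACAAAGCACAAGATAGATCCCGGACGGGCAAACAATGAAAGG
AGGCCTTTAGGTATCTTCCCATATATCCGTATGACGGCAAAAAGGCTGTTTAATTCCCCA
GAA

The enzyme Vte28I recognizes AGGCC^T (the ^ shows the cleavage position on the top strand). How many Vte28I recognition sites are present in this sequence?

1

AGGCCT occurs starting at position 121.
Vte28I cuts at 1 site.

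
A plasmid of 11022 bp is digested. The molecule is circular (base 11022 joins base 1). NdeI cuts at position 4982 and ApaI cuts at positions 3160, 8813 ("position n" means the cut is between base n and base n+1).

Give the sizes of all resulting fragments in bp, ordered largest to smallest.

5369, 3831, 1822 bp

Combined cut positions (sorted): 3160, 4982, 8813.
Circular molecule, 3 cuts → 3 fragments:
  4982 − 3160 = 1822 bp
  8813 − 4982 = 3831 bp
  wrap: 11022 − 8813 + 3160 = 5369 bp
Sorted largest to smallest: 5369, 3831, 1822 bp.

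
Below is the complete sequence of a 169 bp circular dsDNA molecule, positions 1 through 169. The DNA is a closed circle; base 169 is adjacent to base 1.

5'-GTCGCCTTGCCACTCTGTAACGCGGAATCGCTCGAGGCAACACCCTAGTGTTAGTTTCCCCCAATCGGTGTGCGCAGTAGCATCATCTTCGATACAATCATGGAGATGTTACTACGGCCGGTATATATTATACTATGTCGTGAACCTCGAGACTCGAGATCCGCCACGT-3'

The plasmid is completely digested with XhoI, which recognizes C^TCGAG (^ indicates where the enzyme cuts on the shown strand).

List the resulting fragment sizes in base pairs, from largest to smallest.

XhoI sites (CTCGAG) start at positions 31, 146, 153.
XhoI cuts after the first base of each site, so after positions 31, 146, 153.
Circular molecule, 3 cuts → 3 fragments:
  32–146 → 115 bp
  147–153 → 7 bp
  154–169 then 1–31 → 16 + 31 = 47 bp
Sorted largest to smallest: 115, 47, 7 bp.

115, 47, 7 bp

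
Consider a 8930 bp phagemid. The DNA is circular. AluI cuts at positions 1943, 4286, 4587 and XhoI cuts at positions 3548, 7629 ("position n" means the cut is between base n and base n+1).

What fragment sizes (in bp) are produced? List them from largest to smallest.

Combined cut positions (sorted): 1943, 3548, 4286, 4587, 7629.
Circular molecule, 5 cuts → 5 fragments:
  3548 − 1943 = 1605 bp
  4286 − 3548 = 738 bp
  4587 − 4286 = 301 bp
  7629 − 4587 = 3042 bp
  wrap: 8930 − 7629 + 1943 = 3244 bp
Sorted largest to smallest: 3244, 3042, 1605, 738, 301 bp.

3244, 3042, 1605, 738, 301 bp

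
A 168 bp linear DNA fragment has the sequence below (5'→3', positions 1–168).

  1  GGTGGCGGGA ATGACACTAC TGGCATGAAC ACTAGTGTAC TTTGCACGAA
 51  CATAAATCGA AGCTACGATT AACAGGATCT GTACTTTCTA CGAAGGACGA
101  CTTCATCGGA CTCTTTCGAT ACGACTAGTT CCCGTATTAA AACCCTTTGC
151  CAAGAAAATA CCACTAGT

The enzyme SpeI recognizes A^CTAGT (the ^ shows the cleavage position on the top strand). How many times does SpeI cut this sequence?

3

ACTAGT occurs starting at positions 31, 124, 163.
SpeI cuts at 3 sites.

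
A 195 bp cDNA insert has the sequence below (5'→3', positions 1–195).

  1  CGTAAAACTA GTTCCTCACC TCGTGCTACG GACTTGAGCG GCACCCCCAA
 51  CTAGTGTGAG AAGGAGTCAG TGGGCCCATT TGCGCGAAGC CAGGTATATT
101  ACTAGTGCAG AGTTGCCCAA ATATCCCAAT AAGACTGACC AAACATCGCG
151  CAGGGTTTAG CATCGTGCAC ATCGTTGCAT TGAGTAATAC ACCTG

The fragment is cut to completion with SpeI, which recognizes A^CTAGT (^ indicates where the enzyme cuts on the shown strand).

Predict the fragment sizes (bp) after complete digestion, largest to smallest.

SpeI sites (ACTAGT) start at positions 7, 50, 101.
SpeI cuts after the first base of each site, so after positions 7, 50, 101.
Linear molecule, 3 cuts → 4 fragments:
  1–7 → 7 bp
  8–50 → 43 bp
  51–101 → 51 bp
  102–195 → 94 bp
Sorted largest to smallest: 94, 51, 43, 7 bp.

94, 51, 43, 7 bp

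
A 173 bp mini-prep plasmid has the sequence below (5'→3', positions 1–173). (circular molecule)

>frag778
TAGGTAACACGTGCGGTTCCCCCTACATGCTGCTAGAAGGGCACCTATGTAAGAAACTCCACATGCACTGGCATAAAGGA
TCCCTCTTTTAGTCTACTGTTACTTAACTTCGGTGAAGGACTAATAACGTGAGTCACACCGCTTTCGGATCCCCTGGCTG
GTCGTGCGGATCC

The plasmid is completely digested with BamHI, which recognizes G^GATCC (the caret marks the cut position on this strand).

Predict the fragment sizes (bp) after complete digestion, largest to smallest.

BamHI sites (GGATCC) start at positions 78, 147, 168.
BamHI cuts after the first base of each site, so after positions 78, 147, 168.
Circular molecule, 3 cuts → 3 fragments:
  79–147 → 69 bp
  148–168 → 21 bp
  169–173 then 1–78 → 5 + 78 = 83 bp
Sorted largest to smallest: 83, 69, 21 bp.

83, 69, 21 bp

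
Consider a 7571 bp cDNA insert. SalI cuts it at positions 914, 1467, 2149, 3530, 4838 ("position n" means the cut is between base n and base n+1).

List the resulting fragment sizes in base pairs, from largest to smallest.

2733, 1381, 1308, 914, 682, 553 bp

Linear molecule, 5 cuts → 6 fragments:
  914 − 0 = 914 bp
  1467 − 914 = 553 bp
  2149 − 1467 = 682 bp
  3530 − 2149 = 1381 bp
  4838 − 3530 = 1308 bp
  7571 − 4838 = 2733 bp
Sorted largest to smallest: 2733, 1381, 1308, 914, 682, 553 bp.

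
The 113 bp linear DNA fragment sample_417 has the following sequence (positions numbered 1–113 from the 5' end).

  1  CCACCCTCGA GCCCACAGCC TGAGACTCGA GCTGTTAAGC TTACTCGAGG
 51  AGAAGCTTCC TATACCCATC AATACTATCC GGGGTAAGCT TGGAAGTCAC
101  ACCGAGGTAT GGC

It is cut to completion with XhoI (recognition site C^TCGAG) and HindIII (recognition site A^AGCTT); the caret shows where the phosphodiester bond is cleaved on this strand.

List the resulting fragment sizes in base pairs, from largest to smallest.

33, 27, 20, 11, 9, 7, 6 bp

XhoI sites (CTCGAG) start at positions 6, 26, 44.
XhoI cuts after the first base of each site, so after positions 6, 26, 44.
HindIII sites (AAGCTT) start at positions 37, 53, 86.
HindIII cuts after the first base of each site, so after positions 37, 53, 86.
Combined cut positions: 6, 26, 37, 44, 53, 86.
Linear molecule, 6 cuts → 7 fragments:
  1–6 → 6 bp
  7–26 → 20 bp
  27–37 → 11 bp
  38–44 → 7 bp
  45–53 → 9 bp
  54–86 → 33 bp
  87–113 → 27 bp
Sorted largest to smallest: 33, 27, 20, 11, 9, 7, 6 bp.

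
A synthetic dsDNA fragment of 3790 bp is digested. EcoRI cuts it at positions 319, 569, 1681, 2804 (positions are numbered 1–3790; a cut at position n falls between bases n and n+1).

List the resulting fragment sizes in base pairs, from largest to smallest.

1123, 1112, 986, 319, 250 bp

Linear molecule, 4 cuts → 5 fragments:
  319 − 0 = 319 bp
  569 − 319 = 250 bp
  1681 − 569 = 1112 bp
  2804 − 1681 = 1123 bp
  3790 − 2804 = 986 bp
Sorted largest to smallest: 1123, 1112, 986, 319, 250 bp.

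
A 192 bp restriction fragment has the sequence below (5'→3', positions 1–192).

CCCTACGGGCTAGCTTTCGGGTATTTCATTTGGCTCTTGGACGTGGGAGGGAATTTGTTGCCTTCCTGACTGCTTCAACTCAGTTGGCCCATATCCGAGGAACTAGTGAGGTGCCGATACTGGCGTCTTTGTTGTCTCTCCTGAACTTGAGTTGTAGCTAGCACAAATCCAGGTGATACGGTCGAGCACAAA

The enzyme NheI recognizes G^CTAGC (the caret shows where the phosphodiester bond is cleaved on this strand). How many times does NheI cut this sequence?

2

GCTAGC occurs starting at positions 9, 157.
NheI cuts at 2 sites.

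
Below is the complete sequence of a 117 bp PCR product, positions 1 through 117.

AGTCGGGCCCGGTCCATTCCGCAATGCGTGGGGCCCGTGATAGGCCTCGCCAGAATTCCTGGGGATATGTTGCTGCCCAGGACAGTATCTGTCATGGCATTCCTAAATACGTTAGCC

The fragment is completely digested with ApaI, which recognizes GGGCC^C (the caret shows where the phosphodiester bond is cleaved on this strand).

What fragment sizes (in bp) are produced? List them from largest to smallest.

82, 26, 9 bp

ApaI sites (GGGCCC) start at positions 5, 31.
ApaI cuts after base 5 of each site (before the last base), so after positions 9, 35.
Linear molecule, 2 cuts → 3 fragments:
  1–9 → 9 bp
  10–35 → 26 bp
  36–117 → 82 bp
Sorted largest to smallest: 82, 26, 9 bp.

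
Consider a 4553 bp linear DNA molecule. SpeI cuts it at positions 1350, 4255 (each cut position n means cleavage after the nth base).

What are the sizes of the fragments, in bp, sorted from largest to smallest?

2905, 1350, 298 bp

Linear molecule, 2 cuts → 3 fragments:
  1350 − 0 = 1350 bp
  4255 − 1350 = 2905 bp
  4553 − 4255 = 298 bp
Sorted largest to smallest: 2905, 1350, 298 bp.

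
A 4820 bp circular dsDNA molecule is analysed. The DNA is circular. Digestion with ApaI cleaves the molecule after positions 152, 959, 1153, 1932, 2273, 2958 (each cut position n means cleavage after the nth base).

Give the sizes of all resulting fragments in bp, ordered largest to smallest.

2014, 807, 779, 685, 341, 194 bp

Circular molecule, 6 cuts → 6 fragments:
  959 − 152 = 807 bp
  1153 − 959 = 194 bp
  1932 − 1153 = 779 bp
  2273 − 1932 = 341 bp
  2958 − 2273 = 685 bp
  wrap: 4820 − 2958 + 152 = 2014 bp
Sorted largest to smallest: 2014, 807, 779, 685, 341, 194 bp.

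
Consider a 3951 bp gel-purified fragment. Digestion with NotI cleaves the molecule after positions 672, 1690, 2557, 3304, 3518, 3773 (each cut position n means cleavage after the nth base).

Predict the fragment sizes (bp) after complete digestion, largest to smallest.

Linear molecule, 6 cuts → 7 fragments:
  672 − 0 = 672 bp
  1690 − 672 = 1018 bp
  2557 − 1690 = 867 bp
  3304 − 2557 = 747 bp
  3518 − 3304 = 214 bp
  3773 − 3518 = 255 bp
  3951 − 3773 = 178 bp
Sorted largest to smallest: 1018, 867, 747, 672, 255, 214, 178 bp.

1018, 867, 747, 672, 255, 214, 178 bp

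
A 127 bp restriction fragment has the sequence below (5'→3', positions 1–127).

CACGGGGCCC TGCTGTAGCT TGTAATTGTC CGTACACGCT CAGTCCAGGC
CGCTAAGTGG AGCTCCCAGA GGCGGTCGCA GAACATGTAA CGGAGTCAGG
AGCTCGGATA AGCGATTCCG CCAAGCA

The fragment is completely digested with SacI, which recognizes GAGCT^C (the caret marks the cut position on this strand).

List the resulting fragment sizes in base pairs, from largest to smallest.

64, 40, 23 bp

SacI sites (GAGCTC) start at positions 60, 100.
SacI cuts after base 5 of each site (before the last base), so after positions 64, 104.
Linear molecule, 2 cuts → 3 fragments:
  1–64 → 64 bp
  65–104 → 40 bp
  105–127 → 23 bp
Sorted largest to smallest: 64, 40, 23 bp.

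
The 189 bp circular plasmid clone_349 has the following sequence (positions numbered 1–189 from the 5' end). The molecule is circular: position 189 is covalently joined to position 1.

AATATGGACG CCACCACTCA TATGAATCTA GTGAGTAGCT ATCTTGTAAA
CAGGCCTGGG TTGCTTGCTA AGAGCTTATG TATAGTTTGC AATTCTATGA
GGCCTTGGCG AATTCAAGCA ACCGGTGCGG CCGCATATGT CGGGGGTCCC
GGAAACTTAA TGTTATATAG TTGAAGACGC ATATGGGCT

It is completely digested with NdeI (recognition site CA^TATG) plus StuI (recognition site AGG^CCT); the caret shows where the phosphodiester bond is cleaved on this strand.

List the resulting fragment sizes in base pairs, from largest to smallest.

48, 46, 34, 33, 28 bp

NdeI sites (CATATG) start at positions 19, 134, 180.
NdeI cuts after base 2 of each site, so after positions 20, 135, 181.
StuI sites (AGGCCT) start at positions 52, 100.
StuI cuts after base 3 of each site, so after positions 54, 102.
Combined cut positions: 20, 54, 102, 135, 181.
Circular molecule, 5 cuts → 5 fragments:
  21–54 → 34 bp
  55–102 → 48 bp
  103–135 → 33 bp
  136–181 → 46 bp
  182–189 then 1–20 → 8 + 20 = 28 bp
Sorted largest to smallest: 48, 46, 34, 33, 28 bp.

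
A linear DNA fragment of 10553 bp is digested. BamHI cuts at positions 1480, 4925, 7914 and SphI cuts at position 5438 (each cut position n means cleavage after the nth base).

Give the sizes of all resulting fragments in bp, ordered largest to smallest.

Combined cut positions (sorted): 1480, 4925, 5438, 7914.
Linear molecule, 4 cuts → 5 fragments:
  1480 − 0 = 1480 bp
  4925 − 1480 = 3445 bp
  5438 − 4925 = 513 bp
  7914 − 5438 = 2476 bp
  10553 − 7914 = 2639 bp
Sorted largest to smallest: 3445, 2639, 2476, 1480, 513 bp.

3445, 2639, 2476, 1480, 513 bp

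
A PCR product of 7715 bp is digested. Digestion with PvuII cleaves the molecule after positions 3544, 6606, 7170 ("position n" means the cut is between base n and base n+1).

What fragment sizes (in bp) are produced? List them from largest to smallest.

3544, 3062, 564, 545 bp

Linear molecule, 3 cuts → 4 fragments:
  3544 − 0 = 3544 bp
  6606 − 3544 = 3062 bp
  7170 − 6606 = 564 bp
  7715 − 7170 = 545 bp
Sorted largest to smallest: 3544, 3062, 564, 545 bp.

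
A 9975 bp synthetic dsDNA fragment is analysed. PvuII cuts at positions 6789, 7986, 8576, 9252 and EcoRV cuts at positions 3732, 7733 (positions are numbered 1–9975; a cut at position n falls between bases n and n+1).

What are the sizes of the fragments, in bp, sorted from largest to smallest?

Combined cut positions (sorted): 3732, 6789, 7733, 7986, 8576, 9252.
Linear molecule, 6 cuts → 7 fragments:
  3732 − 0 = 3732 bp
  6789 − 3732 = 3057 bp
  7733 − 6789 = 944 bp
  7986 − 7733 = 253 bp
  8576 − 7986 = 590 bp
  9252 − 8576 = 676 bp
  9975 − 9252 = 723 bp
Sorted largest to smallest: 3732, 3057, 944, 723, 676, 590, 253 bp.

3732, 3057, 944, 723, 676, 590, 253 bp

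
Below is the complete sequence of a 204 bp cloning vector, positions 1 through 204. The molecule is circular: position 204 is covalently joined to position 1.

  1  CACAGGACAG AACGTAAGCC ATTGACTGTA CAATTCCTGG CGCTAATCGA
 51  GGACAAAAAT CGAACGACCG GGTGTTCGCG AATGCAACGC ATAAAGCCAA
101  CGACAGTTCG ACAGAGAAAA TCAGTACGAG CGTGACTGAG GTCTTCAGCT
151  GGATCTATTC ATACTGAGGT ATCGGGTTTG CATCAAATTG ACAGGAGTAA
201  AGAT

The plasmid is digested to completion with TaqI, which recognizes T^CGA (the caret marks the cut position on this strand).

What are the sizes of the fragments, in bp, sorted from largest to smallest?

143, 48, 13 bp

TaqI sites (TCGA) start at positions 47, 60, 108.
TaqI cuts after the first base of each site, so after positions 47, 60, 108.
Circular molecule, 3 cuts → 3 fragments:
  48–60 → 13 bp
  61–108 → 48 bp
  109–204 then 1–47 → 96 + 47 = 143 bp
Sorted largest to smallest: 143, 48, 13 bp.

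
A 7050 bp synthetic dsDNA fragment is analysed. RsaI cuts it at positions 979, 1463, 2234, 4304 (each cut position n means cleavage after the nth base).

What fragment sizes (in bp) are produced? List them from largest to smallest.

Linear molecule, 4 cuts → 5 fragments:
  979 − 0 = 979 bp
  1463 − 979 = 484 bp
  2234 − 1463 = 771 bp
  4304 − 2234 = 2070 bp
  7050 − 4304 = 2746 bp
Sorted largest to smallest: 2746, 2070, 979, 771, 484 bp.

2746, 2070, 979, 771, 484 bp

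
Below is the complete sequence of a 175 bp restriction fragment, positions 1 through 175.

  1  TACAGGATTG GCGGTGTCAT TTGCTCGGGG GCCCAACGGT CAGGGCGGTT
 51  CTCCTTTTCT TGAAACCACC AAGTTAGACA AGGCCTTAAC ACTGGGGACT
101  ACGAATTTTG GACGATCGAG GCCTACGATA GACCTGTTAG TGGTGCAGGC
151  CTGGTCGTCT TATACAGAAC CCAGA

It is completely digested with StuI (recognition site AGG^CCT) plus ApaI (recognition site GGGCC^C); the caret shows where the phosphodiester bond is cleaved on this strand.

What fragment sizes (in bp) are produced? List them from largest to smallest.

StuI sites (AGGCCT) start at positions 81, 119, 147.
StuI cuts after base 3 of each site, so after positions 83, 121, 149.
The ApaI site (GGGCCC) starts at position 29.
ApaI cuts after base 5 of each site (before the last base), so after position 33.
Combined cut positions: 33, 83, 121, 149.
Linear molecule, 4 cuts → 5 fragments:
  1–33 → 33 bp
  34–83 → 50 bp
  84–121 → 38 bp
  122–149 → 28 bp
  150–175 → 26 bp
Sorted largest to smallest: 50, 38, 33, 28, 26 bp.

50, 38, 33, 28, 26 bp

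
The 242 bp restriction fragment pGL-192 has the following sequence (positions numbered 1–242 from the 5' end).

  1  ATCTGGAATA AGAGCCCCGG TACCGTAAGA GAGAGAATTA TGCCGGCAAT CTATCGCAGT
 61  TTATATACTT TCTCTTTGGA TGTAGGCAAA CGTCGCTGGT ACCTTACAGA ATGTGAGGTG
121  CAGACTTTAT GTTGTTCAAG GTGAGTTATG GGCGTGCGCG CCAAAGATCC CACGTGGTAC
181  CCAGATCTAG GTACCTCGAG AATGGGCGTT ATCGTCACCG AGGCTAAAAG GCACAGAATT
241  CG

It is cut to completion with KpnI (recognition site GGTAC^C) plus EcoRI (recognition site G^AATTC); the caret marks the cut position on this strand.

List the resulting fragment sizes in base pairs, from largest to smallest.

79, 78, 42, 23, 14, 6 bp

KpnI sites (GGTACC) start at positions 19, 98, 176, 190.
KpnI cuts after base 5 of each site (before the last base), so after positions 23, 102, 180, 194.
The EcoRI site (GAATTC) starts at position 236.
EcoRI cuts after the first base of each site, so after position 236.
Combined cut positions: 23, 102, 180, 194, 236.
Linear molecule, 5 cuts → 6 fragments:
  1–23 → 23 bp
  24–102 → 79 bp
  103–180 → 78 bp
  181–194 → 14 bp
  195–236 → 42 bp
  237–242 → 6 bp
Sorted largest to smallest: 79, 78, 42, 23, 14, 6 bp.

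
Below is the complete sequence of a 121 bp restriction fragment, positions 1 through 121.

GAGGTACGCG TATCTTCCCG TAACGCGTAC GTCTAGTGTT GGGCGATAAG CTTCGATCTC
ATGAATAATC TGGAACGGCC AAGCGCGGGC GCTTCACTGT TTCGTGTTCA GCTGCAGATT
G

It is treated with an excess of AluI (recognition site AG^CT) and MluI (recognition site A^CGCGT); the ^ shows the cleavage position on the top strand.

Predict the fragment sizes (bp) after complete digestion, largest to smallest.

AluI sites (AGCT) start at positions 49, 110.
AluI cuts after base 2 of each site, so after positions 50, 111.
MluI sites (ACGCGT) start at positions 6, 23.
MluI cuts after the first base of each site, so after positions 6, 23.
Combined cut positions: 6, 23, 50, 111.
Linear molecule, 4 cuts → 5 fragments:
  1–6 → 6 bp
  7–23 → 17 bp
  24–50 → 27 bp
  51–111 → 61 bp
  112–121 → 10 bp
Sorted largest to smallest: 61, 27, 17, 10, 6 bp.

61, 27, 17, 10, 6 bp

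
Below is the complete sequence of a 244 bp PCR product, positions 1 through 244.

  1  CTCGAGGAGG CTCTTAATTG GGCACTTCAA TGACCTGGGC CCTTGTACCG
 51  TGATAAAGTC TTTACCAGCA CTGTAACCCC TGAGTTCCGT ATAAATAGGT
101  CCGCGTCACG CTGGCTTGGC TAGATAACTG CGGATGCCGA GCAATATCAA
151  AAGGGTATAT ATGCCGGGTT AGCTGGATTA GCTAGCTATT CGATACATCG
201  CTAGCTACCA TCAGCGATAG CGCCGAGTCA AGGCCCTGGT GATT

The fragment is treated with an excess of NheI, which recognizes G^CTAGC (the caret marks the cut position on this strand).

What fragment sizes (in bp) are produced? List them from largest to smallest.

181, 44, 19 bp

NheI sites (GCTAGC) start at positions 181, 200.
NheI cuts after the first base of each site, so after positions 181, 200.
Linear molecule, 2 cuts → 3 fragments:
  1–181 → 181 bp
  182–200 → 19 bp
  201–244 → 44 bp
Sorted largest to smallest: 181, 44, 19 bp.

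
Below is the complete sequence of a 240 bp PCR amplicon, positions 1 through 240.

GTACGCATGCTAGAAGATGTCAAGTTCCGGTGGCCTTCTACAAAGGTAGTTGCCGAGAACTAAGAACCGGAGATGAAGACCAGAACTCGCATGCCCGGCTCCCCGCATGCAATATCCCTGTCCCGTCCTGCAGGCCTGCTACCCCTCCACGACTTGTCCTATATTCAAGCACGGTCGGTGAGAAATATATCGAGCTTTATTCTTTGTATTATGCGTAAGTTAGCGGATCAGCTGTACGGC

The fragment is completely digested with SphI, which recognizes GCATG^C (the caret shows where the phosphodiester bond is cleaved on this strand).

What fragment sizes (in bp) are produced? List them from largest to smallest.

131, 84, 16, 9 bp

SphI sites (GCATGC) start at positions 5, 89, 105.
SphI cuts after base 5 of each site (before the last base), so after positions 9, 93, 109.
Linear molecule, 3 cuts → 4 fragments:
  1–9 → 9 bp
  10–93 → 84 bp
  94–109 → 16 bp
  110–240 → 131 bp
Sorted largest to smallest: 131, 84, 16, 9 bp.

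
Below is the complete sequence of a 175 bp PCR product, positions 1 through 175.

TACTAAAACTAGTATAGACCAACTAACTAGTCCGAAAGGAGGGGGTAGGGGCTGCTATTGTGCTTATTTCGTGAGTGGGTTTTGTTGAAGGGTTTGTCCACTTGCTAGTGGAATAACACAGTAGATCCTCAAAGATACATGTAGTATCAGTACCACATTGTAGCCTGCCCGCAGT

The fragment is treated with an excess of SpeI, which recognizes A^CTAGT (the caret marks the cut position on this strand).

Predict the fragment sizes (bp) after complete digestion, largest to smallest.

SpeI sites (ACTAGT) start at positions 8, 26.
SpeI cuts after the first base of each site, so after positions 8, 26.
Linear molecule, 2 cuts → 3 fragments:
  1–8 → 8 bp
  9–26 → 18 bp
  27–175 → 149 bp
Sorted largest to smallest: 149, 18, 8 bp.

149, 18, 8 bp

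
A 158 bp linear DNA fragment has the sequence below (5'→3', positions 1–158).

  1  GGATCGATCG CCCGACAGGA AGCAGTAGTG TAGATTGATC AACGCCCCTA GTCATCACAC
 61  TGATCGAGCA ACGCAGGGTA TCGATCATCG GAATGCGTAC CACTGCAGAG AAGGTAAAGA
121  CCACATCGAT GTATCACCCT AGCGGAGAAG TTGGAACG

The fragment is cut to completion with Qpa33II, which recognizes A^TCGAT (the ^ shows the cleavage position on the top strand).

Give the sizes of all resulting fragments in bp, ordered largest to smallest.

77, 45, 33, 3 bp

Qpa33II sites (ATCGAT) start at positions 3, 80, 125.
Qpa33II cuts after the first base of each site, so after positions 3, 80, 125.
Linear molecule, 3 cuts → 4 fragments:
  1–3 → 3 bp
  4–80 → 77 bp
  81–125 → 45 bp
  126–158 → 33 bp
Sorted largest to smallest: 77, 45, 33, 3 bp.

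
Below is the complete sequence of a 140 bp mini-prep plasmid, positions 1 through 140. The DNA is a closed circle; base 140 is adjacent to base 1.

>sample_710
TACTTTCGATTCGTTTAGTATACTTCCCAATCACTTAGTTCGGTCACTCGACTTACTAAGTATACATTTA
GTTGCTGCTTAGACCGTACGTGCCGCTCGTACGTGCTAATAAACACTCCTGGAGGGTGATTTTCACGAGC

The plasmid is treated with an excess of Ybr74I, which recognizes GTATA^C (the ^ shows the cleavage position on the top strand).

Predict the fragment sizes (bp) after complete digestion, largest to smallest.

Ybr74I sites (GTATAC) start at positions 18, 60.
Ybr74I cuts after base 5 of each site (before the last base), so after positions 22, 64.
Circular molecule, 2 cuts → 2 fragments:
  23–64 → 42 bp
  65–140 then 1–22 → 76 + 22 = 98 bp
Sorted largest to smallest: 98, 42 bp.

98, 42 bp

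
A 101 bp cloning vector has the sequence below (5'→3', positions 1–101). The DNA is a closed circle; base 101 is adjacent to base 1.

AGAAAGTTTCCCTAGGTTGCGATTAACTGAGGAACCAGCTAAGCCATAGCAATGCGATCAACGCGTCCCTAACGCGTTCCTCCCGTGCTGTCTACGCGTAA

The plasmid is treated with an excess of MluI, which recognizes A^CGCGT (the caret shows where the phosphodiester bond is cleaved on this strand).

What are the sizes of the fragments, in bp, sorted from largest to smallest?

68, 22, 11 bp

MluI sites (ACGCGT) start at positions 61, 72, 94.
MluI cuts after the first base of each site, so after positions 61, 72, 94.
Circular molecule, 3 cuts → 3 fragments:
  62–72 → 11 bp
  73–94 → 22 bp
  95–101 then 1–61 → 7 + 61 = 68 bp
Sorted largest to smallest: 68, 22, 11 bp.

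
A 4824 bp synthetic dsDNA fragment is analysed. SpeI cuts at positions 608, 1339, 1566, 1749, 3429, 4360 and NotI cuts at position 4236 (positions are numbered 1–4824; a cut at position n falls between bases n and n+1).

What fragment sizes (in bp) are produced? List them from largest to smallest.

1680, 807, 731, 608, 464, 227, 183, 124 bp

Combined cut positions (sorted): 608, 1339, 1566, 1749, 3429, 4236, 4360.
Linear molecule, 7 cuts → 8 fragments:
  608 − 0 = 608 bp
  1339 − 608 = 731 bp
  1566 − 1339 = 227 bp
  1749 − 1566 = 183 bp
  3429 − 1749 = 1680 bp
  4236 − 3429 = 807 bp
  4360 − 4236 = 124 bp
  4824 − 4360 = 464 bp
Sorted largest to smallest: 1680, 807, 731, 608, 464, 227, 183, 124 bp.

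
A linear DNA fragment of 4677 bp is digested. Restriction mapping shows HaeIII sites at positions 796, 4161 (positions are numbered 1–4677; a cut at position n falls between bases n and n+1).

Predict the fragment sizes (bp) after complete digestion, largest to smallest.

Linear molecule, 2 cuts → 3 fragments:
  796 − 0 = 796 bp
  4161 − 796 = 3365 bp
  4677 − 4161 = 516 bp
Sorted largest to smallest: 3365, 796, 516 bp.

3365, 796, 516 bp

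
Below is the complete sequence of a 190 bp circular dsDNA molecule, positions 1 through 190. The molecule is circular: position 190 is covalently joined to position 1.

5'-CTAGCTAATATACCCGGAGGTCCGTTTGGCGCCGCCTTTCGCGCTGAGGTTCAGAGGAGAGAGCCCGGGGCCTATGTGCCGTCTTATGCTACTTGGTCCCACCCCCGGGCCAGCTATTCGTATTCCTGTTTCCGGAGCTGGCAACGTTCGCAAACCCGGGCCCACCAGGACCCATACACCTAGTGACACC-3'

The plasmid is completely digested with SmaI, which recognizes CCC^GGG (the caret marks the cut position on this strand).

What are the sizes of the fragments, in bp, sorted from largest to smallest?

99, 51, 40 bp

SmaI sites (CCCGGG) start at positions 64, 104, 155.
SmaI cuts after base 3 of each site, so after positions 66, 106, 157.
Circular molecule, 3 cuts → 3 fragments:
  67–106 → 40 bp
  107–157 → 51 bp
  158–190 then 1–66 → 33 + 66 = 99 bp
Sorted largest to smallest: 99, 51, 40 bp.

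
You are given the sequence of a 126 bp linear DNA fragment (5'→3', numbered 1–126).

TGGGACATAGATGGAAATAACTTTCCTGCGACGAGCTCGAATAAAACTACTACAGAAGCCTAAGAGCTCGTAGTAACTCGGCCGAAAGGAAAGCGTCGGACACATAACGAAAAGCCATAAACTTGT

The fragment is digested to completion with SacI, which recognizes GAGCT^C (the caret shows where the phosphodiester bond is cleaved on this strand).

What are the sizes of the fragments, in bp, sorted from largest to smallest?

58, 37, 31 bp

SacI sites (GAGCTC) start at positions 33, 64.
SacI cuts after base 5 of each site (before the last base), so after positions 37, 68.
Linear molecule, 2 cuts → 3 fragments:
  1–37 → 37 bp
  38–68 → 31 bp
  69–126 → 58 bp
Sorted largest to smallest: 58, 37, 31 bp.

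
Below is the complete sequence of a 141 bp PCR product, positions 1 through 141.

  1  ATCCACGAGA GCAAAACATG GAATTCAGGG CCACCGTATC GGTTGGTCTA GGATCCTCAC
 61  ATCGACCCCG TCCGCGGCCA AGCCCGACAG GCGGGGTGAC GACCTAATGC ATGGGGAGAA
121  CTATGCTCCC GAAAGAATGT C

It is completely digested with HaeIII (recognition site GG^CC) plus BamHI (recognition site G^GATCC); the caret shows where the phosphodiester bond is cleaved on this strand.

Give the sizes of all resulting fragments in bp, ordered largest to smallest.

64, 30, 26, 21 bp

HaeIII sites (GGCC) start at positions 29, 76.
HaeIII cuts after base 2 of each site, so after positions 30, 77.
The BamHI site (GGATCC) starts at position 51.
BamHI cuts after the first base of each site, so after position 51.
Combined cut positions: 30, 51, 77.
Linear molecule, 3 cuts → 4 fragments:
  1–30 → 30 bp
  31–51 → 21 bp
  52–77 → 26 bp
  78–141 → 64 bp
Sorted largest to smallest: 64, 30, 26, 21 bp.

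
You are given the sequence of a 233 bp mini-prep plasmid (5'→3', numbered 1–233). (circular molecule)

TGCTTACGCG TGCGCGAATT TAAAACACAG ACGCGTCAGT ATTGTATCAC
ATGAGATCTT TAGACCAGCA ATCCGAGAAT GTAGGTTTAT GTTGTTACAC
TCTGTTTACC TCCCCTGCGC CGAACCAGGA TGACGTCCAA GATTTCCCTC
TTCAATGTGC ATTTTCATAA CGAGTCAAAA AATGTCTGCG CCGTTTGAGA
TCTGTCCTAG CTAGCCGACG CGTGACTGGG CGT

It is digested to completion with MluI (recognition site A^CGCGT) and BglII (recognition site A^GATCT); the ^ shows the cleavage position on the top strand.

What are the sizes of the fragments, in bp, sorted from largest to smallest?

144, 25, 23, 21, 20 bp

MluI sites (ACGCGT) start at positions 6, 31, 218.
MluI cuts after the first base of each site, so after positions 6, 31, 218.
BglII sites (AGATCT) start at positions 54, 198.
BglII cuts after the first base of each site, so after positions 54, 198.
Combined cut positions: 6, 31, 54, 198, 218.
Circular molecule, 5 cuts → 5 fragments:
  7–31 → 25 bp
  32–54 → 23 bp
  55–198 → 144 bp
  199–218 → 20 bp
  219–233 then 1–6 → 15 + 6 = 21 bp
Sorted largest to smallest: 144, 25, 23, 21, 20 bp.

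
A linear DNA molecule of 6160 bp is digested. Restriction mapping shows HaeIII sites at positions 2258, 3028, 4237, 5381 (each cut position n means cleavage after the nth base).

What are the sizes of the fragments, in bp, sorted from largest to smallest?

2258, 1209, 1144, 779, 770 bp

Linear molecule, 4 cuts → 5 fragments:
  2258 − 0 = 2258 bp
  3028 − 2258 = 770 bp
  4237 − 3028 = 1209 bp
  5381 − 4237 = 1144 bp
  6160 − 5381 = 779 bp
Sorted largest to smallest: 2258, 1209, 1144, 779, 770 bp.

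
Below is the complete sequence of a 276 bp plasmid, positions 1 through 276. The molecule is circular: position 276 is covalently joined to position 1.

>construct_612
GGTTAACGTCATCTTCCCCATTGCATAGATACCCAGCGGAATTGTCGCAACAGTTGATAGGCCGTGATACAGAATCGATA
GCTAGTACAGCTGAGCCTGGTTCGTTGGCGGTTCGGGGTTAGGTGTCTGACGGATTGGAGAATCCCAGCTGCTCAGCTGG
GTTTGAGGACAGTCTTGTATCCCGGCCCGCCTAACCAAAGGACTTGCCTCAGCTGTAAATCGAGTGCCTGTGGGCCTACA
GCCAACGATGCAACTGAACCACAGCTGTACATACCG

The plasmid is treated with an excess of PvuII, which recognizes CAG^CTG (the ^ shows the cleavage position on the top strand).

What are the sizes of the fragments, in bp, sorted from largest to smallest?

102, 58, 56, 52, 8 bp

PvuII sites (CAGCTG) start at positions 88, 146, 154, 210, 262.
PvuII cuts after base 3 of each site, so after positions 90, 148, 156, 212, 264.
Circular molecule, 5 cuts → 5 fragments:
  91–148 → 58 bp
  149–156 → 8 bp
  157–212 → 56 bp
  213–264 → 52 bp
  265–276 then 1–90 → 12 + 90 = 102 bp
Sorted largest to smallest: 102, 58, 56, 52, 8 bp.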